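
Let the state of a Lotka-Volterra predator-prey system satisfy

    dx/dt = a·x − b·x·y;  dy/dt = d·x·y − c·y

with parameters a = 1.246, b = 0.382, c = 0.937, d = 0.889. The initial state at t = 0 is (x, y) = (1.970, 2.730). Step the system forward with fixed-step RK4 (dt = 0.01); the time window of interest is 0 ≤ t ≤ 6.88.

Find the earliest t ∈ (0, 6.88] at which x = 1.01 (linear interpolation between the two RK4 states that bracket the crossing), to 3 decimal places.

t=0.000: state=(1.970, 2.730)
step 1 (dt=0.01): k1=(0.400, 2.223), k2=(0.392, 2.237), k3=(0.392, 2.237), k4=(0.384, 2.251); state += dt/6·(k1+2k2+2k3+k4)
t=0.010: state=(1.974, 2.752)
t=0.020: state=(1.978, 2.775)
t=0.030: state=(1.981, 2.798)
continuing one RK4 step at a time; state shown every 25 steps (Δt=0.25):
t=0.250: state=(2.013, 3.370)
t=0.500: state=(1.922, 4.139)
t=0.750: state=(1.702, 4.908)
t=1.000: state=(1.411, 5.492)
t=1.250: state=(1.123, 5.755)
t=1.360: state=(1.011, 5.762)
next step: t=1.370: state=(1.002, 5.760) — x has crossed 1.01
linear interpolation between t=1.360 (1.01124) and t=1.370 (1.00164) → t≈1.361

t = 1.361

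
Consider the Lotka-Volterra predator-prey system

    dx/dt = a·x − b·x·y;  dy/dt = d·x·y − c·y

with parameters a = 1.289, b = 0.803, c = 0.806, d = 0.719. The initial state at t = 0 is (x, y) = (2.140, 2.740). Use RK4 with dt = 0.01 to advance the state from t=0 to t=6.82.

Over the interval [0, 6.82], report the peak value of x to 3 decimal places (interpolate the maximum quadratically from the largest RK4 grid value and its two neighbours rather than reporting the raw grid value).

max x = 2.716

t=0.000: state=(2.140, 2.740)
step 1 (dt=0.01): k1=(-1.950, 2.007), k2=(-1.958, 1.996), k3=(-1.958, 1.995), k4=(-1.966, 1.983); state += dt/6·(k1+2k2+2k3+k4)
t=0.010: state=(2.120, 2.760)
t=0.020: state=(2.101, 2.780)
t=0.030: state=(2.081, 2.799)
continuing one RK4 step at a time; state shown every 25 steps (Δt=0.25):
t=0.250: state=(1.630, 3.144)
t=0.500: state=(1.173, 3.302)
t=0.750: state=(0.838, 3.228)
t=1.000: state=(0.618, 3.003)
t=1.250: state=(0.480, 2.707)
t=1.500: state=(0.397, 2.393)
t=1.750: state=(0.350, 2.091)
t=2.000: state=(0.326, 1.816)
t=2.250: state=(0.321, 1.573)
t=2.500: state=(0.330, 1.363)
t=2.750: state=(0.353, 1.185)
t=3.000: state=(0.390, 1.035)
t=3.250: state=(0.443, 0.912)
t=3.500: state=(0.514, 0.812)
t=3.750: state=(0.608, 0.734)
t=4.000: state=(0.728, 0.676)
t=4.250: state=(0.881, 0.639)
t=4.500: state=(1.072, 0.622)
t=4.750: state=(1.306, 0.629)
t=5.000: state=(1.583, 0.666)
t=5.250: state=(1.898, 0.745)
t=5.500: state=(2.228, 0.882)
t=5.750: state=(2.523, 1.106)
t=6.000: state=(2.701, 1.450)
t=6.250: state=(2.661, 1.927)
t=6.500: state=(2.360, 2.483)
t=6.750: state=(1.879, 2.976)
t=6.820: state=(1.734, 3.080)
largest grid value and its neighbours: x(6.080)=2.71578, x(6.090)=2.71593, x(6.100)=2.71569
parabola through these three points peaks at t≈6.089 with x≈2.71594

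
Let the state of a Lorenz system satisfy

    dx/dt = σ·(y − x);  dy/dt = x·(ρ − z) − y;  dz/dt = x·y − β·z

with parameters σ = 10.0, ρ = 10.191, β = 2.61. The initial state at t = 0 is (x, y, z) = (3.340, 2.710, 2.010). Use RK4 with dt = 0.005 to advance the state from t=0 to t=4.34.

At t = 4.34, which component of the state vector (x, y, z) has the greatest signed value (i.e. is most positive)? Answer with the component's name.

largest component: z

t=0.000: state=(3.340, 2.710, 2.010)
step 1 (dt=0.005): k1=(-6.300, 24.615, 3.805), k2=(-5.527, 24.393, 3.942), k3=(-5.552, 24.408, 3.945), k4=(-4.802, 24.200, 4.083); state += dt/6·(k1+2k2+2k3+k4)
t=0.005: state=(3.312, 2.832, 2.030)
t=0.010: state=(3.292, 2.952, 2.051)
t=0.015: state=(3.278, 3.071, 2.073)
continuing one RK4 step at a time; state shown every 40 steps (Δt=0.2):
t=0.200: state=(5.439, 7.384, 4.665)
t=0.400: state=(8.096, 7.809, 12.415)
t=0.600: state=(4.656, 2.656, 12.393)
t=0.800: state=(2.368, 2.000, 8.376)
t=1.000: state=(2.555, 3.024, 5.869)
t=1.200: state=(4.146, 5.247, 5.664)
t=1.400: state=(6.397, 7.211, 8.926)
t=1.600: state=(6.147, 5.149, 11.842)
t=1.800: state=(4.039, 3.273, 10.092)
t=2.000: state=(3.431, 3.540, 7.817)
t=2.200: state=(4.241, 4.883, 7.135)
t=2.400: state=(5.599, 6.152, 8.666)
t=2.600: state=(5.819, 5.450, 10.588)
t=2.800: state=(4.689, 4.134, 10.102)
t=3.000: state=(4.076, 4.040, 8.643)
t=3.200: state=(4.451, 4.815, 8.033)
t=3.400: state=(5.242, 5.576, 8.794)
t=3.600: state=(5.460, 5.318, 9.908)
t=3.800: state=(4.885, 4.554, 9.825)
t=4.000: state=(4.452, 4.385, 8.986)
t=4.200: state=(4.612, 4.811, 8.545)
t=4.340: state=(4.933, 5.167, 8.738)
compare at T: x=4.933, y=5.167, z=8.738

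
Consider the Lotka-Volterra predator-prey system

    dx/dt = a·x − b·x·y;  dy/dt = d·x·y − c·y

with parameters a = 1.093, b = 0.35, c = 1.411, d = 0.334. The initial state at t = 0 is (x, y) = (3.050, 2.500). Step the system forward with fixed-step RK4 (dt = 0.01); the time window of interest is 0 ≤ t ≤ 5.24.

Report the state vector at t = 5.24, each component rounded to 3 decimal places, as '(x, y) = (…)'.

t=0.000: state=(3.050, 2.500)
step 1 (dt=0.01): k1=(0.665, -0.981), k2=(0.671, -0.976), k3=(0.671, -0.976), k4=(0.677, -0.971); state += dt/6·(k1+2k2+2k3+k4)
t=0.010: state=(3.057, 2.490)
t=0.020: state=(3.064, 2.481)
t=0.030: state=(3.070, 2.471)
continuing one RK4 step at a time; state shown every 20 steps (Δt=0.2):
t=0.200: state=(3.206, 2.323)
t=0.400: state=(3.408, 2.184)
t=0.600: state=(3.653, 2.085)
t=0.800: state=(3.938, 2.026)
t=1.000: state=(4.256, 2.008)
t=1.200: state=(4.598, 2.035)
t=1.400: state=(4.950, 2.111)
t=1.600: state=(5.291, 2.242)
t=1.800: state=(5.592, 2.432)
t=2.000: state=(5.819, 2.687)
t=2.200: state=(5.936, 3.003)
t=2.400: state=(5.911, 3.366)
t=2.600: state=(5.734, 3.749)
t=2.800: state=(5.419, 4.106)
t=3.000: state=(5.006, 4.388)
t=3.200: state=(4.552, 4.553)
t=3.400: state=(4.110, 4.585)
t=3.600: state=(3.720, 4.490)
t=3.800: state=(3.403, 4.293)
t=4.000: state=(3.163, 4.030)
t=4.200: state=(2.999, 3.732)
t=4.400: state=(2.905, 3.426)
t=4.600: state=(2.874, 3.133)
t=4.800: state=(2.899, 2.864)
t=5.000: state=(2.977, 2.628)
t=5.200: state=(3.105, 2.427)
t=5.240: state=(3.136, 2.392)

(x, y) = (3.136, 2.392)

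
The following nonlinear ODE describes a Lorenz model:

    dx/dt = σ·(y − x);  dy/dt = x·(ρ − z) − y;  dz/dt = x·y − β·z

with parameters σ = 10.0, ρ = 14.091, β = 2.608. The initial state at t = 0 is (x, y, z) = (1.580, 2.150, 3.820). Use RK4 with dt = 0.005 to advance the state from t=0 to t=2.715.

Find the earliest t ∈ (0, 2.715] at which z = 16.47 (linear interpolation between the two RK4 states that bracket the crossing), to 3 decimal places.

t = 0.412

t=0.000: state=(1.580, 2.150, 3.820)
step 1 (dt=0.005): k1=(5.700, 14.078, -6.566), k2=(5.909, 14.216, -6.436), k3=(5.908, 14.220, -6.435), k4=(6.116, 14.362, -6.304); state += dt/6·(k1+2k2+2k3+k4)
t=0.005: state=(1.610, 2.221, 3.788)
t=0.010: state=(1.641, 2.294, 3.757)
t=0.015: state=(1.675, 2.368, 3.727)
continuing one RK4 step at a time; state shown every 20 steps (Δt=0.1):
t=0.100: state=(2.556, 3.954, 3.493)
t=0.200: state=(4.466, 6.935, 4.378)
t=0.300: state=(7.445, 10.756, 8.141)
t=0.400: state=(10.161, 11.566, 15.576)
t=0.410: state=(10.280, 11.261, 16.327)
next step: t=0.415: state=(10.324, 11.081, 16.687) — z has crossed 16.47
linear interpolation between t=0.410 (16.32721) and t=0.415 (16.68748) → t≈0.412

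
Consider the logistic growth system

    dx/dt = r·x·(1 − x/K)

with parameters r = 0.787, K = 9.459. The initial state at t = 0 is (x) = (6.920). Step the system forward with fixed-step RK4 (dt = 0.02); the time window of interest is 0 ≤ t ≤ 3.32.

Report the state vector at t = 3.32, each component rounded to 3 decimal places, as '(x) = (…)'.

(x) = (9.211)

t=0.000: state=(6.920)
step 1 (dt=0.02): k1=(1.462), k2=(1.456), k3=(1.457), k4=(1.451); state += dt/6·(k1+2k2+2k3+k4)
t=0.020: state=(6.949)
t=0.040: state=(6.978)
t=0.060: state=(7.007)
continuing one RK4 step at a time; state shown every 10 steps (Δt=0.2):
t=0.200: state=(7.202)
t=0.400: state=(7.461)
t=0.600: state=(7.698)
t=0.800: state=(7.912)
t=1.000: state=(8.105)
t=1.200: state=(8.278)
t=1.400: state=(8.431)
t=1.600: state=(8.567)
t=1.800: state=(8.686)
t=2.000: state=(8.791)
t=2.200: state=(8.882)
t=2.400: state=(8.962)
t=2.600: state=(9.031)
t=2.800: state=(9.091)
t=3.000: state=(9.143)
t=3.200: state=(9.187)
t=3.320: state=(9.211)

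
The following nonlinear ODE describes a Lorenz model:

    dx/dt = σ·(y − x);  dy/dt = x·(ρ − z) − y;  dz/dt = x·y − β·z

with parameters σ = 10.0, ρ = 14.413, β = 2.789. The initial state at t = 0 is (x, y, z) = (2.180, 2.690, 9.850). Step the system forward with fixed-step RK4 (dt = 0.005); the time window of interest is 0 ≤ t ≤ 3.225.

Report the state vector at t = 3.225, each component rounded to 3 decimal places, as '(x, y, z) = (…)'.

t=0.000: state=(2.180, 2.690, 9.850)
step 1 (dt=0.005): k1=(5.100, 7.257, -21.607), k2=(5.154, 7.416, -21.383), k3=(5.157, 7.415, -21.383), k4=(5.213, 7.574, -21.158); state += dt/6·(k1+2k2+2k3+k4)
t=0.005: state=(2.206, 2.727, 9.743)
t=0.010: state=(2.232, 2.766, 9.638)
t=0.015: state=(2.259, 2.806, 9.536)
continuing one RK4 step at a time; state shown every 40 steps (Δt=0.2):
t=0.200: state=(4.044, 5.559, 7.569)
t=0.400: state=(8.045, 9.937, 12.265)
t=0.600: state=(7.643, 5.409, 17.830)
t=0.800: state=(3.845, 2.924, 13.151)
t=1.000: state=(3.841, 4.600, 9.525)
t=1.200: state=(6.475, 8.138, 10.667)
t=1.400: state=(8.154, 7.534, 16.285)
t=1.600: state=(5.293, 3.937, 14.838)
t=1.800: state=(4.223, 4.462, 11.196)
t=2.000: state=(5.816, 7.018, 10.828)
t=2.200: state=(7.672, 7.834, 14.693)
t=2.400: state=(6.154, 4.973, 15.251)
t=2.600: state=(4.739, 4.638, 12.346)
t=2.800: state=(5.586, 6.412, 11.354)
t=3.000: state=(7.143, 7.544, 13.775)
t=3.200: state=(6.520, 5.694, 15.052)
t=3.225: state=(6.310, 5.463, 14.902)

(x, y, z) = (6.310, 5.463, 14.902)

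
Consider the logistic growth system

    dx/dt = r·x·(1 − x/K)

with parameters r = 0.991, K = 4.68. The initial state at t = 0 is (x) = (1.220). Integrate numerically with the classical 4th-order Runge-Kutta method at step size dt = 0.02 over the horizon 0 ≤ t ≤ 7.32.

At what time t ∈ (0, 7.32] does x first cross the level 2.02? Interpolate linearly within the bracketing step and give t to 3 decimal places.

t = 0.774

t=0.000: state=(1.220)
step 1 (dt=0.02): k1=(0.894), k2=(0.898), k3=(0.898), k4=(0.902); state += dt/6·(k1+2k2+2k3+k4)
t=0.020: state=(1.238)
t=0.040: state=(1.256)
t=0.060: state=(1.274)
continuing one RK4 step at a time; state shown every 25 steps (Δt=0.5):
t=0.500: state=(1.716)
t=0.760: state=(2.004)
next step: t=0.780: state=(2.027) — x has crossed 2.02
linear interpolation between t=0.760 (2.00391) and t=0.780 (2.02665) → t≈0.774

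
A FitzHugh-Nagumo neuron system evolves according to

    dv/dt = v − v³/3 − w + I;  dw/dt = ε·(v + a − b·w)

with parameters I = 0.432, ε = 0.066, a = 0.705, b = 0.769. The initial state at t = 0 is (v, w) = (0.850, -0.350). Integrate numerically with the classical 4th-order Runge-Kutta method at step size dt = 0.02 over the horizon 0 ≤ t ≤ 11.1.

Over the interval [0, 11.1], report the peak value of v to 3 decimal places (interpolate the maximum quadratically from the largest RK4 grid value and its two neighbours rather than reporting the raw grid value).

max v = 1.943

t=0.000: state=(0.850, -0.350)
step 1 (dt=0.02): k1=(1.427, 0.120), k2=(1.430, 0.121), k3=(1.430, 0.121), k4=(1.432, 0.122); state += dt/6·(k1+2k2+2k3+k4)
t=0.020: state=(0.879, -0.348)
t=0.040: state=(0.907, -0.345)
t=0.060: state=(0.936, -0.343)
continuing one RK4 step at a time; state shown every 25 steps (Δt=0.5):
t=0.500: state=(1.514, -0.279)
t=1.000: state=(1.856, -0.193)
t=1.500: state=(1.939, -0.103)
t=2.000: state=(1.936, -0.014)
t=2.500: state=(1.912, 0.072)
t=3.000: state=(1.882, 0.155)
t=3.500: state=(1.850, 0.235)
t=4.000: state=(1.818, 0.311)
t=4.500: state=(1.786, 0.385)
t=5.000: state=(1.753, 0.456)
t=5.500: state=(1.719, 0.524)
t=6.000: state=(1.685, 0.590)
t=6.500: state=(1.651, 0.652)
t=7.000: state=(1.616, 0.712)
t=7.500: state=(1.580, 0.769)
t=8.000: state=(1.544, 0.824)
t=8.500: state=(1.506, 0.876)
t=9.000: state=(1.467, 0.925)
t=9.500: state=(1.427, 0.972)
t=10.000: state=(1.385, 1.017)
t=10.500: state=(1.341, 1.059)
t=11.000: state=(1.295, 1.098)
t=11.100: state=(1.286, 1.106)
largest grid value and its neighbours: v(1.660)=1.94288, v(1.680)=1.94294, v(1.700)=1.94292
parabola through these three points peaks at t≈1.686 with v≈1.94294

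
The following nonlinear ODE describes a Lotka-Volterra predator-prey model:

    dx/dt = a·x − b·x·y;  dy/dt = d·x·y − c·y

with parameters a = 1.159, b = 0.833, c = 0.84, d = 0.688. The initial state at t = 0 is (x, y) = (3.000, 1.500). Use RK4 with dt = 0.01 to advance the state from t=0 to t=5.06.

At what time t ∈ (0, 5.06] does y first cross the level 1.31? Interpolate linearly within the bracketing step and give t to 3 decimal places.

t=0.000: state=(3.000, 1.500)
step 1 (dt=0.01): k1=(-0.271, 1.836), k2=(-0.294, 1.846), k3=(-0.294, 1.846), k4=(-0.317, 1.856); state += dt/6·(k1+2k2+2k3+k4)
t=0.010: state=(2.997, 1.518)
t=0.020: state=(2.994, 1.537)
t=0.030: state=(2.990, 1.556)
continuing one RK4 step at a time; state shown every 20 steps (Δt=0.2):
t=0.200: state=(2.852, 1.901)
t=0.400: state=(2.527, 2.331)
t=0.600: state=(2.091, 2.709)
t=0.800: state=(1.641, 2.960)
t=1.000: state=(1.251, 3.050)
t=1.200: state=(0.952, 2.997)
t=1.400: state=(0.737, 2.843)
t=1.600: state=(0.589, 2.631)
t=1.800: state=(0.488, 2.394)
t=2.000: state=(0.421, 2.154)
t=2.200: state=(0.378, 1.924)
t=2.400: state=(0.353, 1.710)
t=2.600: state=(0.340, 1.516)
t=2.800: state=(0.338, 1.342)
t=2.840: state=(0.339, 1.310)
next step: t=2.850: state=(0.339, 1.302) — y has crossed 1.31
linear interpolation between t=2.840 (1.31014) and t=2.850 (1.30221) → t≈2.840

t = 2.840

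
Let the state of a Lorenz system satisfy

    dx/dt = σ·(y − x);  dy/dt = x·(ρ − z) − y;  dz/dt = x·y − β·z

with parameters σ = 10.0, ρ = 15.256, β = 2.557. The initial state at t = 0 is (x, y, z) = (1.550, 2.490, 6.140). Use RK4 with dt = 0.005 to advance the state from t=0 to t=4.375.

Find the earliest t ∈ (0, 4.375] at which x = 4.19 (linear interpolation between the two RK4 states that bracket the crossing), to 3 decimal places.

t = 0.181

t=0.000: state=(1.550, 2.490, 6.140)
step 1 (dt=0.005): k1=(9.400, 11.640, -11.840), k2=(9.456, 11.872, -11.660), k3=(9.460, 11.871, -11.660), k4=(9.521, 12.105, -11.479); state += dt/6·(k1+2k2+2k3+k4)
t=0.005: state=(1.597, 2.549, 6.082)
t=0.010: state=(1.645, 2.611, 6.025)
t=0.015: state=(1.694, 2.675, 5.971)
t=0.180: state=(4.168, 6.406, 5.698)
next step: t=0.185: state=(4.281, 6.574, 5.762) — x has crossed 4.19
linear interpolation between t=0.180 (4.16809) and t=0.185 (4.28135) → t≈0.181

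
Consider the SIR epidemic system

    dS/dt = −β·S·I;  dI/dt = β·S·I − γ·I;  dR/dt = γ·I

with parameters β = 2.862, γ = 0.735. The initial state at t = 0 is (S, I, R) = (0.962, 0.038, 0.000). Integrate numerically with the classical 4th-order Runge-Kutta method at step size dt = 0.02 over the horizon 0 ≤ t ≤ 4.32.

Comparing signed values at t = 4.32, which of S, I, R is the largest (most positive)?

t=0.000: state=(0.962, 0.038, 0.000)
step 1 (dt=0.02): k1=(-0.105, 0.077, 0.028), k2=(-0.107, 0.078, 0.028), k3=(-0.107, 0.078, 0.029), k4=(-0.109, 0.080, 0.029); state += dt/6·(k1+2k2+2k3+k4)
t=0.020: state=(0.960, 0.040, 0.001)
t=0.040: state=(0.958, 0.041, 0.001)
t=0.060: state=(0.955, 0.043, 0.002)
continuing one RK4 step at a time; state shown every 10 steps (Δt=0.2):
t=0.200: state=(0.937, 0.057, 0.007)
t=0.400: state=(0.900, 0.083, 0.017)
t=0.600: state=(0.851, 0.118, 0.032)
t=0.800: state=(0.785, 0.162, 0.052)
t=1.000: state=(0.705, 0.215, 0.080)
t=1.200: state=(0.614, 0.271, 0.115)
t=1.400: state=(0.517, 0.323, 0.159)
t=1.600: state=(0.425, 0.365, 0.210)
t=1.800: state=(0.342, 0.393, 0.266)
t=2.000: state=(0.272, 0.404, 0.325)
t=2.200: state=(0.216, 0.400, 0.384)
t=2.400: state=(0.172, 0.386, 0.442)
t=2.600: state=(0.139, 0.364, 0.497)
t=2.800: state=(0.114, 0.338, 0.549)
t=3.000: state=(0.094, 0.309, 0.596)
t=3.200: state=(0.080, 0.281, 0.640)
t=3.400: state=(0.068, 0.253, 0.679)
t=3.600: state=(0.060, 0.226, 0.714)
t=3.800: state=(0.053, 0.202, 0.745)
t=4.000: state=(0.047, 0.179, 0.773)
t=4.200: state=(0.043, 0.159, 0.798)
t=4.320: state=(0.041, 0.148, 0.812)
compare at T: S=0.041, I=0.148, R=0.812

largest component: R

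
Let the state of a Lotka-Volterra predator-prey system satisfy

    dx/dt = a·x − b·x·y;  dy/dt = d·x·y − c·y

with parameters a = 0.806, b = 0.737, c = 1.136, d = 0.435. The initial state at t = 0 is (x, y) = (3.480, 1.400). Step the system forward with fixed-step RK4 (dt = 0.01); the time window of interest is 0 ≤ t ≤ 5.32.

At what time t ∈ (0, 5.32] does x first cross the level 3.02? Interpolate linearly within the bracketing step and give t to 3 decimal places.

t = 0.464

t=0.000: state=(3.480, 1.400)
step 1 (dt=0.01): k1=(-0.786, 0.529), k2=(-0.792, 0.528), k3=(-0.792, 0.528), k4=(-0.797, 0.526); state += dt/6·(k1+2k2+2k3+k4)
t=0.010: state=(3.472, 1.405)
t=0.020: state=(3.464, 1.411)
t=0.030: state=(3.456, 1.416)
continuing one RK4 step at a time; state shown every 20 steps (Δt=0.2):
t=0.200: state=(3.302, 1.499)
t=0.400: state=(3.091, 1.577)
t=0.460: state=(3.025, 1.596)
next step: t=0.470: state=(3.014, 1.598) — x has crossed 3.02
linear interpolation between t=0.460 (3.02474) and t=0.470 (3.01353) → t≈0.464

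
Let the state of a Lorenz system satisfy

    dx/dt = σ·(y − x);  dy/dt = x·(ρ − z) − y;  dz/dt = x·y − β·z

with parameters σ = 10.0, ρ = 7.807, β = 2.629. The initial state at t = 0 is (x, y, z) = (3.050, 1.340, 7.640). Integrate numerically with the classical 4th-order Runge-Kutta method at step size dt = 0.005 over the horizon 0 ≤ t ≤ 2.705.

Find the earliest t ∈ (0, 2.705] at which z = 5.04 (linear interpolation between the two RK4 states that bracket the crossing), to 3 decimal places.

t=0.000: state=(3.050, 1.340, 7.640)
step 1 (dt=0.005): k1=(-17.100, -0.831, -15.999), k2=(-16.693, -0.715, -15.957), k3=(-16.701, -0.716, -15.955), k4=(-16.301, -0.604, -15.911); state += dt/6·(k1+2k2+2k3+k4)
t=0.005: state=(2.967, 1.336, 7.560)
t=0.010: state=(2.887, 1.334, 7.481)
t=0.015: state=(2.811, 1.332, 7.402)
continuing one RK4 step at a time; state shown every 20 steps (Δt=0.1):
t=0.100: state=(1.984, 1.416, 6.160)
t=0.190: state=(1.718, 1.638, 5.082)
next step: t=0.195: state=(1.714, 1.653, 5.030) — z has crossed 5.04
linear interpolation between t=0.190 (5.08239) and t=0.195 (5.03004) → t≈0.194

t = 0.194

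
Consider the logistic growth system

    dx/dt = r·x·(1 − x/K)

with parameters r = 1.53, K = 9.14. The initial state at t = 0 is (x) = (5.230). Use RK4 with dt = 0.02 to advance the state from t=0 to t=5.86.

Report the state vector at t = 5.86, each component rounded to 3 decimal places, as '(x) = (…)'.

(x) = (9.139)

t=0.000: state=(5.230)
step 1 (dt=0.02): k1=(3.423), k2=(3.415), k3=(3.415), k4=(3.407); state += dt/6·(k1+2k2+2k3+k4)
t=0.020: state=(5.298)
t=0.040: state=(5.366)
t=0.060: state=(5.434)
continuing one RK4 step at a time; state shown every 10 steps (Δt=0.2):
t=0.200: state=(5.895)
t=0.400: state=(6.503)
t=0.600: state=(7.039)
t=0.800: state=(7.493)
t=1.000: state=(7.867)
t=1.200: state=(8.166)
t=1.400: state=(8.402)
t=1.600: state=(8.585)
t=1.800: state=(8.725)
t=2.000: state=(8.830)
t=2.200: state=(8.910)
t=2.400: state=(8.970)
t=2.600: state=(9.014)
t=2.800: state=(9.047)
t=3.000: state=(9.071)
t=3.200: state=(9.089)
t=3.400: state=(9.103)
t=3.600: state=(9.112)
t=3.800: state=(9.120)
t=4.000: state=(9.125)
t=4.200: state=(9.129)
t=4.400: state=(9.132)
t=4.600: state=(9.134)
t=4.800: state=(9.136)
t=5.000: state=(9.137)
t=5.200: state=(9.138)
t=5.400: state=(9.138)
t=5.600: state=(9.139)
t=5.800: state=(9.139)
t=5.860: state=(9.139)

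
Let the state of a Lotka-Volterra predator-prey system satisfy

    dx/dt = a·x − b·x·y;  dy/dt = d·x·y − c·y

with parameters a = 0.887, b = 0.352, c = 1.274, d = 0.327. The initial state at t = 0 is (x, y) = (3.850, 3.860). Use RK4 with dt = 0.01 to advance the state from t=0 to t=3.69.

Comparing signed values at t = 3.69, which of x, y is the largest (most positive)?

t=0.000: state=(3.850, 3.860)
step 1 (dt=0.01): k1=(-1.816, -0.058), k2=(-1.811, -0.070), k3=(-1.811, -0.070), k4=(-1.807, -0.081); state += dt/6·(k1+2k2+2k3+k4)
t=0.010: state=(3.832, 3.859)
t=0.020: state=(3.814, 3.858)
t=0.030: state=(3.796, 3.857)
continuing one RK4 step at a time; state shown every 20 steps (Δt=0.2):
t=0.200: state=(3.508, 3.805)
t=0.400: state=(3.219, 3.673)
t=0.600: state=(2.986, 3.486)
t=0.800: state=(2.811, 3.265)
t=1.000: state=(2.690, 3.029)
t=1.200: state=(2.617, 2.792)
t=1.400: state=(2.588, 2.565)
t=1.600: state=(2.599, 2.355)
t=1.800: state=(2.648, 2.166)
t=2.000: state=(2.731, 2.002)
t=2.200: state=(2.846, 1.861)
t=2.400: state=(2.994, 1.746)
t=2.600: state=(3.172, 1.655)
t=2.800: state=(3.380, 1.589)
t=3.000: state=(3.614, 1.548)
t=3.200: state=(3.873, 1.533)
t=3.400: state=(4.151, 1.544)
t=3.600: state=(4.440, 1.585)
t=3.690: state=(4.572, 1.614)
compare at T: x=4.572, y=1.614

largest component: x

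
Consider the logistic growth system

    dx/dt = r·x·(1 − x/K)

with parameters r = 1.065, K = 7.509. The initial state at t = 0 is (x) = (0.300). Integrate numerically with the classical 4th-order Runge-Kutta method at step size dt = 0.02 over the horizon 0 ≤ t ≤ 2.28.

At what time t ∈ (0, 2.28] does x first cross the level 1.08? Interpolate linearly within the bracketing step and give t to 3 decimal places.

t = 1.310

t=0.000: state=(0.300)
step 1 (dt=0.02): k1=(0.307), k2=(0.310), k3=(0.310), k4=(0.313); state += dt/6·(k1+2k2+2k3+k4)
t=0.020: state=(0.306)
t=0.040: state=(0.313)
t=0.060: state=(0.319)
continuing one RK4 step at a time; state shown every 5 steps (Δt=0.1):
t=0.100: state=(0.332)
t=0.200: state=(0.368)
t=0.300: state=(0.407)
t=0.400: state=(0.450)
t=0.500: state=(0.497)
t=0.600: state=(0.549)
t=0.700: state=(0.605)
t=0.800: state=(0.667)
t=0.900: state=(0.735)
t=1.000: state=(0.809)
t=1.100: state=(0.889)
t=1.200: state=(0.976)
t=1.300: state=(1.070)
next step: t=1.320: state=(1.090) — x has crossed 1.08
linear interpolation between t=1.300 (1.06992) and t=1.320 (1.08961) → t≈1.310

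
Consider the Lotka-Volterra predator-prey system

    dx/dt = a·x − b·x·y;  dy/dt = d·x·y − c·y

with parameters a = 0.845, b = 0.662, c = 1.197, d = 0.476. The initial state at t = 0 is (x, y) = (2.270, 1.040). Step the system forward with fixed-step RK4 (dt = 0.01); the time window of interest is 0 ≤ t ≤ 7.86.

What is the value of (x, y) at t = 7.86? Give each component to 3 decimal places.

(x, y) = (2.938, 1.115)

t=0.000: state=(2.270, 1.040)
step 1 (dt=0.01): k1=(0.355, -0.121), k2=(0.356, -0.120), k3=(0.356, -0.120), k4=(0.358, -0.119); state += dt/6·(k1+2k2+2k3+k4)
t=0.010: state=(2.274, 1.039)
t=0.020: state=(2.277, 1.038)
t=0.030: state=(2.281, 1.036)
continuing one RK4 step at a time; state shown every 50 steps (Δt=0.5):
t=0.500: state=(2.473, 1.004)
t=1.000: state=(2.702, 1.022)
t=1.500: state=(2.909, 1.096)
t=2.000: state=(3.027, 1.224)
t=2.500: state=(3.001, 1.383)
t=3.000: state=(2.827, 1.524)
t=3.500: state=(2.568, 1.593)
t=4.000: state=(2.317, 1.565)
t=4.500: state=(2.140, 1.459)
t=5.000: state=(2.061, 1.319)
t=5.500: state=(2.079, 1.185)
t=6.000: state=(2.183, 1.080)
t=6.500: state=(2.357, 1.017)
t=7.000: state=(2.577, 1.005)
t=7.500: state=(2.803, 1.049)
t=7.860: state=(2.938, 1.115)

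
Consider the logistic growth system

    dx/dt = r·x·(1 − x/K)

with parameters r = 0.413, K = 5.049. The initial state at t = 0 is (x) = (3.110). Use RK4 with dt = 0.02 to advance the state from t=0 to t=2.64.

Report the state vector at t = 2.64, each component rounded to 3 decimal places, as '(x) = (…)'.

t=0.000: state=(3.110)
step 1 (dt=0.02): k1=(0.493), k2=(0.493), k3=(0.493), k4=(0.492); state += dt/6·(k1+2k2+2k3+k4)
t=0.020: state=(3.120)
t=0.040: state=(3.130)
t=0.060: state=(3.140)
continuing one RK4 step at a time; state shown every 5 steps (Δt=0.1):
t=0.100: state=(3.159)
t=0.200: state=(3.208)
t=0.300: state=(3.256)
t=0.400: state=(3.303)
t=0.500: state=(3.350)
t=0.600: state=(3.396)
t=0.700: state=(3.442)
t=0.800: state=(3.487)
t=0.900: state=(3.531)
t=1.000: state=(3.574)
t=1.100: state=(3.617)
t=1.200: state=(3.659)
t=1.300: state=(3.700)
t=1.400: state=(3.741)
t=1.500: state=(3.780)
t=1.600: state=(3.819)
t=1.700: state=(3.857)
t=1.800: state=(3.894)
t=1.900: state=(3.931)
t=2.000: state=(3.966)
t=2.100: state=(4.001)
t=2.200: state=(4.035)
t=2.300: state=(4.068)
t=2.400: state=(4.100)
t=2.500: state=(4.132)
t=2.600: state=(4.162)
t=2.640: state=(4.174)

(x) = (4.174)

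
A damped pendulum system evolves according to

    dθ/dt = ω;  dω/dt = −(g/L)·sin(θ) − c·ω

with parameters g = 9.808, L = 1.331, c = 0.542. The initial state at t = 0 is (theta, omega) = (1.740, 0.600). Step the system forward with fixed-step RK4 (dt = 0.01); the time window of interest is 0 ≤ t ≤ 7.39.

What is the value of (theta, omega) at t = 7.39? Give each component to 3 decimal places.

t=0.000: state=(1.740, 0.600)
step 1 (dt=0.01): k1=(0.600, -7.589), k2=(0.562, -7.565), k3=(0.562, -7.565), k4=(0.524, -7.541); state += dt/6·(k1+2k2+2k3+k4)
t=0.010: state=(1.746, 0.524)
t=0.020: state=(1.750, 0.449)
t=0.030: state=(1.755, 0.374)
continuing one RK4 step at a time; state shown every 25 steps (Δt=0.25):
t=0.250: state=(1.664, -1.174)
t=0.500: state=(1.170, -2.717)
t=0.750: state=(0.363, -3.546)
t=1.000: state=(-0.480, -2.962)
t=1.250: state=(-1.032, -1.371)
t=1.500: state=(-1.156, 0.361)
t=1.750: state=(-0.876, 1.799)
t=2.000: state=(-0.314, 2.537)
t=2.250: state=(0.301, 2.203)
t=2.500: state=(0.718, 1.047)
t=2.750: state=(0.808, -0.312)
t=3.000: state=(0.584, -1.401)
t=3.250: state=(0.161, -1.854)
t=3.500: state=(-0.274, -1.501)
t=3.750: state=(-0.543, -0.594)
t=4.000: state=(-0.563, 0.417)
t=4.250: state=(-0.358, 1.148)
t=4.500: state=(-0.034, 1.337)
t=4.750: state=(0.262, 0.953)
t=5.000: state=(0.414, 0.234)
t=5.250: state=(0.379, -0.484)
t=5.500: state=(0.196, -0.922)
t=5.750: state=(-0.045, -0.930)
t=6.000: state=(-0.237, -0.553)
t=6.250: state=(-0.307, 0.000)
t=6.500: state=(-0.243, 0.483)
t=6.750: state=(-0.087, 0.710)
t=7.000: state=(0.085, 0.615)
t=7.250: state=(0.200, 0.278)
t=7.390: state=(0.223, 0.047)

(theta, omega) = (0.223, 0.047)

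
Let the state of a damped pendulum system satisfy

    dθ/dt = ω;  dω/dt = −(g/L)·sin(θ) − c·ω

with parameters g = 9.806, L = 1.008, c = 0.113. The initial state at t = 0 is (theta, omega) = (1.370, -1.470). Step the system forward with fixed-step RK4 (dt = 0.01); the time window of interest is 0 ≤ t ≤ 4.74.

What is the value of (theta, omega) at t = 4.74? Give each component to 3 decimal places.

t=0.000: state=(1.370, -1.470)
step 1 (dt=0.01): k1=(-1.470, -9.367), k2=(-1.517, -9.347), k3=(-1.517, -9.346), k4=(-1.563, -9.326); state += dt/6·(k1+2k2+2k3+k4)
t=0.010: state=(1.355, -1.563)
t=0.020: state=(1.339, -1.656)
t=0.030: state=(1.322, -1.749)
continuing one RK4 step at a time; state shown every 20 steps (Δt=0.2):
t=0.200: state=(0.898, -3.186)
t=0.400: state=(0.150, -4.077)
t=0.600: state=(-0.633, -3.517)
t=0.800: state=(-1.186, -1.907)
t=1.000: state=(-1.378, -0.007)
t=1.200: state=(-1.191, 1.852)
t=1.400: state=(-0.660, 3.357)
t=1.600: state=(0.082, 3.830)
t=1.800: state=(0.778, 2.930)
t=2.000: state=(1.201, 1.239)
t=2.200: state=(1.263, -0.622)
t=2.400: state=(0.961, -2.349)
t=2.600: state=(0.362, -3.488)
t=2.800: state=(-0.351, -3.415)
t=3.000: state=(-0.925, -2.175)
t=3.200: state=(-1.188, -0.429)
t=3.400: state=(-1.094, 1.352)
t=3.600: state=(-0.668, 2.823)
t=3.800: state=(-0.024, 3.416)
t=4.000: state=(0.614, 2.768)
t=4.200: state=(1.027, 1.276)
t=4.400: state=(1.109, -0.463)
t=4.600: state=(0.850, -2.073)
t=4.740: state=(0.498, -2.889)

(theta, omega) = (0.498, -2.889)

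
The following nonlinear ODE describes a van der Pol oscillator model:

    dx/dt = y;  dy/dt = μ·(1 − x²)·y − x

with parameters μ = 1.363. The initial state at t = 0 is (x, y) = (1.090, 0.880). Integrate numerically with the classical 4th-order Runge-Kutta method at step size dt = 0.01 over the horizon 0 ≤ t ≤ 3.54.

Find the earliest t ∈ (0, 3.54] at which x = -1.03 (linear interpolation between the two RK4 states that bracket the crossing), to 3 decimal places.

t = 2.504

t=0.000: state=(1.090, 0.880)
step 1 (dt=0.01): k1=(0.880, -1.316), k2=(0.873, -1.330), k3=(0.873, -1.330), k4=(0.867, -1.344); state += dt/6·(k1+2k2+2k3+k4)
t=0.010: state=(1.099, 0.867)
t=0.020: state=(1.107, 0.853)
t=0.030: state=(1.116, 0.839)
continuing one RK4 step at a time; state shown every 20 steps (Δt=0.2):
t=0.200: state=(1.237, 0.575)
t=0.400: state=(1.319, 0.248)
t=0.600: state=(1.339, -0.040)
t=0.800: state=(1.307, -0.272)
t=1.000: state=(1.232, -0.465)
t=1.200: state=(1.122, -0.642)
t=1.400: state=(0.975, -0.833)
t=1.600: state=(0.786, -1.067)
t=1.800: state=(0.542, -1.384)
t=2.000: state=(0.223, -1.830)
t=2.200: state=(-0.198, -2.400)
t=2.400: state=(-0.730, -2.861)
t=2.500: state=(-1.019, -2.863)
next step: t=2.510: state=(-1.047, -2.850) — x has crossed -1.03
linear interpolation between t=2.500 (-1.01856) and t=2.510 (-1.04713) → t≈2.504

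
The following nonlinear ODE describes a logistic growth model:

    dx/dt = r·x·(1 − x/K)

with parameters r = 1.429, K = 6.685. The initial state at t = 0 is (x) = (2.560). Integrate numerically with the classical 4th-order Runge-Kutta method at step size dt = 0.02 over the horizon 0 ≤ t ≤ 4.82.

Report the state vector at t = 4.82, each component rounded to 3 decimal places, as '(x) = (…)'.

(x) = (6.674)

t=0.000: state=(2.560)
step 1 (dt=0.02): k1=(2.257), k2=(2.265), k3=(2.265), k4=(2.272); state += dt/6·(k1+2k2+2k3+k4)
t=0.020: state=(2.605)
t=0.040: state=(2.651)
t=0.060: state=(2.697)
continuing one RK4 step at a time; state shown every 10 steps (Δt=0.2):
t=0.200: state=(3.024)
t=0.400: state=(3.500)
t=0.600: state=(3.971)
t=0.800: state=(4.416)
t=1.000: state=(4.823)
t=1.200: state=(5.182)
t=1.400: state=(5.489)
t=1.600: state=(5.744)
t=1.800: state=(5.953)
t=2.000: state=(6.119)
t=2.200: state=(6.251)
t=2.400: state=(6.353)
t=2.600: state=(6.433)
t=2.800: state=(6.494)
t=3.000: state=(6.540)
t=3.200: state=(6.576)
t=3.400: state=(6.602)
t=3.600: state=(6.623)
t=3.800: state=(6.638)
t=4.000: state=(6.650)
t=4.200: state=(6.658)
t=4.400: state=(6.665)
t=4.600: state=(6.670)
t=4.800: state=(6.674)
t=4.820: state=(6.674)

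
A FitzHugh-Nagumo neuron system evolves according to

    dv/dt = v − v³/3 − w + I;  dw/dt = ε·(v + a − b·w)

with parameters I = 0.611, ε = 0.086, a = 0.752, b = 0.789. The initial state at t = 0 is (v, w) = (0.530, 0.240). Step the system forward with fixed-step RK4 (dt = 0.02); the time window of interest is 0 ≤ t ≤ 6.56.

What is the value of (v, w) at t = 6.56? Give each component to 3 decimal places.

(v, w) = (1.404, 1.191)

t=0.000: state=(0.530, 0.240)
step 1 (dt=0.02): k1=(0.851, 0.094), k2=(0.857, 0.095), k3=(0.857, 0.095), k4=(0.862, 0.095); state += dt/6·(k1+2k2+2k3+k4)
t=0.020: state=(0.547, 0.242)
t=0.040: state=(0.564, 0.244)
t=0.060: state=(0.582, 0.246)
continuing one RK4 step at a time; state shown every 25 steps (Δt=0.5):
t=0.500: state=(1.002, 0.296)
t=1.000: state=(1.436, 0.370)
t=1.500: state=(1.671, 0.456)
t=2.000: state=(1.742, 0.545)
t=2.500: state=(1.740, 0.632)
t=3.000: state=(1.713, 0.716)
t=3.500: state=(1.676, 0.796)
t=4.000: state=(1.636, 0.871)
t=4.500: state=(1.593, 0.942)
t=5.000: state=(1.550, 1.009)
t=5.500: state=(1.505, 1.072)
t=6.000: state=(1.458, 1.130)
t=6.500: state=(1.410, 1.185)
t=6.560: state=(1.404, 1.191)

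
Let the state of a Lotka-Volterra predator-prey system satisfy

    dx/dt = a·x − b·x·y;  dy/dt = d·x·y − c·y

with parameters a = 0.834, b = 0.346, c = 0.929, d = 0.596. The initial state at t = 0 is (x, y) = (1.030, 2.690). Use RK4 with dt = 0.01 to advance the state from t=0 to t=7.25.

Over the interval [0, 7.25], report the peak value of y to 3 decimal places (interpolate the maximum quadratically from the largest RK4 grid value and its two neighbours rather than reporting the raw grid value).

max y = 3.582

t=0.000: state=(1.030, 2.690)
step 1 (dt=0.01): k1=(-0.100, -0.848), k2=(-0.098, -0.847), k3=(-0.098, -0.847), k4=(-0.097, -0.847); state += dt/6·(k1+2k2+2k3+k4)
t=0.010: state=(1.029, 2.682)
t=0.020: state=(1.028, 2.673)
t=0.030: state=(1.027, 2.665)
continuing one RK4 step at a time; state shown every 25 steps (Δt=0.25):
t=0.250: state=(1.015, 2.483)
t=0.500: state=(1.017, 2.289)
t=0.750: state=(1.035, 2.114)
t=1.000: state=(1.070, 1.960)
t=1.250: state=(1.119, 1.829)
t=1.500: state=(1.182, 1.721)
t=1.750: state=(1.260, 1.636)
t=2.000: state=(1.351, 1.575)
t=2.250: state=(1.454, 1.538)
t=2.500: state=(1.569, 1.527)
t=2.750: state=(1.693, 1.544)
t=3.000: state=(1.822, 1.590)
t=3.250: state=(1.949, 1.670)
t=3.500: state=(2.068, 1.786)
t=3.750: state=(2.169, 1.942)
t=4.000: state=(2.240, 2.139)
t=4.250: state=(2.271, 2.374)
t=4.500: state=(2.253, 2.638)
t=4.750: state=(2.183, 2.912)
t=5.000: state=(2.066, 3.170)
t=5.250: state=(1.916, 3.382)
t=5.500: state=(1.750, 3.524)
t=5.750: state=(1.584, 3.581)
t=6.000: state=(1.433, 3.553)
t=6.250: state=(1.303, 3.453)
t=6.500: state=(1.198, 3.297)
t=6.750: state=(1.119, 3.105)
t=7.000: state=(1.063, 2.895)
t=7.250: state=(1.029, 2.682)
largest grid value and its neighbours: y(5.780)=3.58177, y(5.790)=3.58184, y(5.800)=3.58178
parabola through these three points peaks at t≈5.790 with y≈3.58184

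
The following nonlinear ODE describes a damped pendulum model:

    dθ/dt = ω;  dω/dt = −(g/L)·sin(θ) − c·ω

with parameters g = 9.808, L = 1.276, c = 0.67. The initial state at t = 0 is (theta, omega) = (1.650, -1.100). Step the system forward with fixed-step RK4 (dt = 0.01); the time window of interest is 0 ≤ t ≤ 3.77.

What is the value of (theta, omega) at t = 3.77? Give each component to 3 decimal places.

t=0.000: state=(1.650, -1.100)
step 1 (dt=0.01): k1=(-1.100, -6.925), k2=(-1.135, -6.905), k3=(-1.135, -6.906), k4=(-1.169, -6.886); state += dt/6·(k1+2k2+2k3+k4)
t=0.010: state=(1.639, -1.169)
t=0.020: state=(1.627, -1.238)
t=0.030: state=(1.614, -1.306)
continuing one RK4 step at a time; state shown every 20 steps (Δt=0.2):
t=0.200: state=(1.297, -2.389)
t=0.400: state=(0.719, -3.296)
t=0.600: state=(0.034, -3.393)
t=0.800: state=(-0.575, -2.561)
t=1.000: state=(-0.957, -1.221)
t=1.200: state=(-1.060, 0.167)
t=1.400: state=(-0.903, 1.355)
t=1.600: state=(-0.545, 2.143)
t=1.800: state=(-0.088, 2.315)
t=2.000: state=(0.336, 1.829)
t=2.200: state=(0.616, 0.919)
t=2.400: state=(0.697, -0.094)
t=2.600: state=(0.588, -0.959)
t=2.800: state=(0.336, -1.486)
t=3.000: state=(0.024, -1.554)
t=3.200: state=(-0.255, -1.180)
t=3.400: state=(-0.429, -0.532)
t=3.600: state=(-0.465, 0.172)
t=3.770: state=(-0.391, 0.673)

(theta, omega) = (-0.391, 0.673)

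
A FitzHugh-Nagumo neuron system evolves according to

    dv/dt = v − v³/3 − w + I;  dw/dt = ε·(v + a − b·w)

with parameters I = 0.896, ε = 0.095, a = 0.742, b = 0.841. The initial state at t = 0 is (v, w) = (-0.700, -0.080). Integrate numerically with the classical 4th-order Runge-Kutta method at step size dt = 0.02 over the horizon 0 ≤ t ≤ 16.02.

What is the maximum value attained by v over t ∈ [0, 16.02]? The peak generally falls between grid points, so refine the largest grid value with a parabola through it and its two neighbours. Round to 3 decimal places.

max v = 1.951

t=0.000: state=(-0.700, -0.080)
step 1 (dt=0.02): k1=(0.390, 0.010), k2=(0.392, 0.011), k3=(0.392, 0.011), k4=(0.394, 0.011); state += dt/6·(k1+2k2+2k3+k4)
t=0.020: state=(-0.692, -0.080)
t=0.040: state=(-0.684, -0.080)
t=0.060: state=(-0.676, -0.079)
continuing one RK4 step at a time; state shown every 50 steps (Δt=1):
t=1.000: state=(-0.152, -0.048)
t=2.000: state=(1.063, 0.060)
t=3.000: state=(1.916, 0.271)
t=4.000: state=(1.929, 0.495)
t=5.000: state=(1.856, 0.698)
t=6.000: state=(1.778, 0.878)
t=7.000: state=(1.700, 1.037)
t=8.000: state=(1.621, 1.176)
t=9.000: state=(1.541, 1.298)
t=10.000: state=(1.459, 1.403)
t=11.000: state=(1.374, 1.492)
t=12.000: state=(1.284, 1.567)
t=13.000: state=(1.187, 1.627)
t=14.000: state=(1.079, 1.674)
t=15.000: state=(0.949, 1.705)
t=16.000: state=(0.778, 1.721)
t=16.020: state=(0.774, 1.722)
largest grid value and its neighbours: v(3.420)=1.95080, v(3.440)=1.95086, v(3.460)=1.95082
parabola through these three points peaks at t≈3.442 with v≈1.95086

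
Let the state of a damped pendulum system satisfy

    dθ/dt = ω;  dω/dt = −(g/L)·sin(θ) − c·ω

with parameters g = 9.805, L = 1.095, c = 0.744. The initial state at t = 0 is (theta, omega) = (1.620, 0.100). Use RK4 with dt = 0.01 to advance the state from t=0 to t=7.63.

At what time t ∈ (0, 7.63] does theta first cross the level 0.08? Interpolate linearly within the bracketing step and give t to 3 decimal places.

t=0.000: state=(1.620, 0.100)
step 1 (dt=0.01): k1=(0.100, -9.018), k2=(0.055, -8.984), k3=(0.055, -8.984), k4=(0.010, -8.951); state += dt/6·(k1+2k2+2k3+k4)
t=0.010: state=(1.621, 0.010)
t=0.020: state=(1.620, -0.079)
t=0.030: state=(1.619, -0.168)
continuing one RK4 step at a time; state shown every 25 steps (Δt=0.25):
t=0.250: state=(1.380, -1.953)
t=0.500: state=(0.694, -3.364)
t=0.670: state=(0.098, -3.503)
next step: t=0.680: state=(0.063, -3.484) — theta has crossed 0.08
linear interpolation between t=0.670 (0.09822) and t=0.680 (0.06328) → t≈0.675

t = 0.675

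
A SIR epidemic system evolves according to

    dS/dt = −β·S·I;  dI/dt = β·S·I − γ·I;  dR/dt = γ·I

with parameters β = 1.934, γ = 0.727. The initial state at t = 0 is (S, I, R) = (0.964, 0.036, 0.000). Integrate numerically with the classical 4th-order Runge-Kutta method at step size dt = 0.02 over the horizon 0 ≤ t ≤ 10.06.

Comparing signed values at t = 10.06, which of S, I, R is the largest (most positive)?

t=0.000: state=(0.964, 0.036, 0.000)
step 1 (dt=0.02): k1=(-0.067, 0.041, 0.026), k2=(-0.068, 0.041, 0.026), k3=(-0.068, 0.041, 0.026), k4=(-0.069, 0.042, 0.027); state += dt/6·(k1+2k2+2k3+k4)
t=0.020: state=(0.963, 0.037, 0.001)
t=0.040: state=(0.961, 0.038, 0.001)
t=0.060: state=(0.960, 0.039, 0.002)
continuing one RK4 step at a time; state shown every 25 steps (Δt=0.5):
t=0.500: state=(0.920, 0.062, 0.018)
t=1.000: state=(0.851, 0.102, 0.047)
t=1.500: state=(0.752, 0.155, 0.093)
t=2.000: state=(0.630, 0.210, 0.160)
t=2.500: state=(0.503, 0.252, 0.245)
t=3.000: state=(0.390, 0.270, 0.340)
t=3.500: state=(0.301, 0.261, 0.438)
t=4.000: state=(0.236, 0.235, 0.528)
t=4.500: state=(0.191, 0.201, 0.608)
t=5.000: state=(0.160, 0.165, 0.674)
t=5.500: state=(0.139, 0.133, 0.728)
t=6.000: state=(0.124, 0.105, 0.771)
t=6.500: state=(0.113, 0.082, 0.805)
t=7.000: state=(0.106, 0.063, 0.831)
t=7.500: state=(0.100, 0.048, 0.851)
t=8.000: state=(0.096, 0.037, 0.867)
t=8.500: state=(0.093, 0.028, 0.879)
t=9.000: state=(0.091, 0.021, 0.888)
t=9.500: state=(0.089, 0.016, 0.894)
t=10.000: state=(0.088, 0.012, 0.900)
t=10.060: state=(0.088, 0.012, 0.900)
compare at T: S=0.088, I=0.012, R=0.900

largest component: R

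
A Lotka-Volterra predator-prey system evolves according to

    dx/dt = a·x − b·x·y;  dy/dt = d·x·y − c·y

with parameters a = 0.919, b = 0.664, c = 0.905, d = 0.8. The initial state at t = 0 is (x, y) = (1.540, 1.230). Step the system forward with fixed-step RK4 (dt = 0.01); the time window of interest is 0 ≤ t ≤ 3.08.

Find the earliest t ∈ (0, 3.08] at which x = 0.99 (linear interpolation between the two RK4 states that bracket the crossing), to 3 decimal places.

t = 2.228

t=0.000: state=(1.540, 1.230)
step 1 (dt=0.01): k1=(0.158, 0.402), k2=(0.156, 0.404), k3=(0.156, 0.404), k4=(0.154, 0.405); state += dt/6·(k1+2k2+2k3+k4)
t=0.010: state=(1.542, 1.234)
t=0.020: state=(1.543, 1.238)
t=0.030: state=(1.545, 1.242)
continuing one RK4 step at a time; state shown every 10 steps (Δt=0.1):
t=0.100: state=(1.554, 1.272)
t=0.200: state=(1.563, 1.316)
t=0.300: state=(1.568, 1.362)
t=0.400: state=(1.568, 1.411)
t=0.500: state=(1.562, 1.461)
t=0.600: state=(1.552, 1.511)
t=0.700: state=(1.536, 1.562)
t=0.800: state=(1.515, 1.612)
t=0.900: state=(1.490, 1.661)
t=1.000: state=(1.461, 1.707)
t=1.100: state=(1.428, 1.751)
t=1.200: state=(1.391, 1.790)
t=1.300: state=(1.353, 1.825)
t=1.400: state=(1.312, 1.855)
t=1.500: state=(1.271, 1.879)
t=1.600: state=(1.229, 1.897)
t=1.700: state=(1.188, 1.908)
t=1.800: state=(1.147, 1.914)
t=1.900: state=(1.107, 1.913)
t=2.000: state=(1.069, 1.906)
t=2.100: state=(1.033, 1.894)
t=2.200: state=(0.999, 1.877)
t=2.220: state=(0.993, 1.873)
next step: t=2.230: state=(0.989, 1.871) — x has crossed 0.99
linear interpolation between t=2.220 (0.99263) and t=2.230 (0.98942) → t≈2.228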